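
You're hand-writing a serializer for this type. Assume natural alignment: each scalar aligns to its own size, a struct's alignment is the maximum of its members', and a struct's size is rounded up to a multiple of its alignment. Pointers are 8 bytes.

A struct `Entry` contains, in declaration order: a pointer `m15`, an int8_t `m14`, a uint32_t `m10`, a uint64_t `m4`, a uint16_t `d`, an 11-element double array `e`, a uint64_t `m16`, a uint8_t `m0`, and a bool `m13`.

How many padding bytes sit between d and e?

6

@0: m15 [8B, align 8] → 8
@8: m14 [1B, align 1] → 9
+3 pad (align 4)
@12: m10 [4B, align 4] → 16
@16: m4 [8B, align 8] → 24
@24: d [2B, align 2] → 26
+6 pad (align 8)
@32: e [88B, align 8] → 120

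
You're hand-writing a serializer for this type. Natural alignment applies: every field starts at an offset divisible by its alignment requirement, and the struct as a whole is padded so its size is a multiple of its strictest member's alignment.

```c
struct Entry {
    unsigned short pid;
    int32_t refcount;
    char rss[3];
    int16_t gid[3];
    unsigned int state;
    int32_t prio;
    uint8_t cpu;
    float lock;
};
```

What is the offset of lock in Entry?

@0: pid [2B, align 2] → 2
+2 pad (align 4)
@4: refcount [4B, align 4] → 8
@8: rss [3B, align 1] → 11
+1 pad (align 2)
@12: gid [6B, align 2] → 18
+2 pad (align 4)
@20: state [4B, align 4] → 24
@24: prio [4B, align 4] → 28
@28: cpu [1B, align 1] → 29
+3 pad (align 4)
@32: lock [4B, align 4] → 36

32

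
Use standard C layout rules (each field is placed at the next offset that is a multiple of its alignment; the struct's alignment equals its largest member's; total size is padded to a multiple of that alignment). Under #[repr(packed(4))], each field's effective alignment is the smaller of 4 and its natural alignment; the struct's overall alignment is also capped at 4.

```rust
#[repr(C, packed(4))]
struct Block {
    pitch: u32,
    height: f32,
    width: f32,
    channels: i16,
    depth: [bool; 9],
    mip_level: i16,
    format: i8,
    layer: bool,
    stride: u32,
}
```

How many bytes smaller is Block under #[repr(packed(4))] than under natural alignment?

natural layout:
  0..4  pitch  (4B, 4-aligned)
  4..8  height  (4B, 4-aligned)
  8..12  width  (4B, 4-aligned)
  12..14  channels  (2B, 2-aligned)
  14..23  depth  (9B, 1-aligned)
  23..24  -- padding (1B)
  24..26  mip_level  (2B, 2-aligned)
  26..27  format  (1B, 1-aligned)
  27..28  layer  (1B, 1-aligned)
  28..32  stride  (4B, 4-aligned)
  sizeof = 32, alignof = 4
packed(4) layout:
  0..4  pitch  (4B, 4-aligned)
  4..8  height  (4B, 4-aligned)
  8..12  width  (4B, 4-aligned)
  12..14  channels  (2B, 2-aligned)
  14..23  depth  (9B, 1-aligned)
  23..24  -- padding (1B)
  24..26  mip_level  (2B, 2-aligned)
  26..27  format  (1B, 1-aligned)
  27..28  layer  (1B, 1-aligned)
  28..32  stride  (4B, 4-aligned)
  sizeof = 32, alignof = 4
32 − 32 = 0

0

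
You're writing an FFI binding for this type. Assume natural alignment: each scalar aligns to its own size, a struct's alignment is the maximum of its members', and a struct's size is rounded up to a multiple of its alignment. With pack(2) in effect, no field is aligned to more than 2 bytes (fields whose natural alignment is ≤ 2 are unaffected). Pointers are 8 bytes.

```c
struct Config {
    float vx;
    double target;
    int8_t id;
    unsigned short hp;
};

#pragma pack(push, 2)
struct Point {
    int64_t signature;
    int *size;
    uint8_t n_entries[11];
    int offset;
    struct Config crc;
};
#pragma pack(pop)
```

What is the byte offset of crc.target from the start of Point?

Config: vx at 0 (size 4, align 4) → ends 4; pad 4 to align 8 for target; target at 8 (size 8, align 8) → ends 16; id at 16 (size 1, align 1) → ends 17; pad 1 to align 2 for hp; hp at 18 (size 2, align 2) → ends 20; tail pad 4 to reach multiple of 8; total 24 bytes, alignment 8
signature at 0 (size 8, align 2) → ends 8
size at 8 (size 8, align 2) → ends 16
n_entries at 16 (size 11, align 1) → ends 27
pad 1 to align 2 for offset
offset at 28 (size 4, align 2) → ends 32
crc at 32 (size 24, align 2) → ends 56
within Config: target at 8
32 + 8 = 40

40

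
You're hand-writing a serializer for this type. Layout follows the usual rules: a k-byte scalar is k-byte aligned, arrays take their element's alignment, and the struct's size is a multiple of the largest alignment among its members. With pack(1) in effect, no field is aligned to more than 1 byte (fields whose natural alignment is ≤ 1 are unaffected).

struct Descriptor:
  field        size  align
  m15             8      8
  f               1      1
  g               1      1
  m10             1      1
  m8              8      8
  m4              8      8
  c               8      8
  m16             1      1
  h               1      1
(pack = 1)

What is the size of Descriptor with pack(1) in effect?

m15 at 0 (size 8, align 1) → ends 8
f at 8 (size 1, align 1) → ends 9
g at 9 (size 1, align 1) → ends 10
m10 at 10 (size 1, align 1) → ends 11
m8 at 11 (size 8, align 1) → ends 19
m4 at 19 (size 8, align 1) → ends 27
c at 27 (size 8, align 1) → ends 35
m16 at 35 (size 1, align 1) → ends 36
h at 36 (size 1, align 1) → ends 37
total 37 bytes, alignment 1

37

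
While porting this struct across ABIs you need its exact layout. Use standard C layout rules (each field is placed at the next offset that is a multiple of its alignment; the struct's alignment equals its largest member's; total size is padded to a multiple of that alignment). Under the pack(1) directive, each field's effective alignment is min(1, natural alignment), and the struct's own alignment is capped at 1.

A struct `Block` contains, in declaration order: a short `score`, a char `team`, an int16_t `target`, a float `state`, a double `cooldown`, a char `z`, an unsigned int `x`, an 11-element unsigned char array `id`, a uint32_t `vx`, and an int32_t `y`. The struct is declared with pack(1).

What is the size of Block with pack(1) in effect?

41

0..2  score  (2B, 1-aligned)
2..3  team  (1B, 1-aligned)
3..5  target  (2B, 1-aligned)
5..9  state  (4B, 1-aligned)
9..17  cooldown  (8B, 1-aligned)
17..18  z  (1B, 1-aligned)
18..22  x  (4B, 1-aligned)
22..33  id  (11B, 1-aligned)
33..37  vx  (4B, 1-aligned)
37..41  y  (4B, 1-aligned)
sizeof = 41, alignof = 1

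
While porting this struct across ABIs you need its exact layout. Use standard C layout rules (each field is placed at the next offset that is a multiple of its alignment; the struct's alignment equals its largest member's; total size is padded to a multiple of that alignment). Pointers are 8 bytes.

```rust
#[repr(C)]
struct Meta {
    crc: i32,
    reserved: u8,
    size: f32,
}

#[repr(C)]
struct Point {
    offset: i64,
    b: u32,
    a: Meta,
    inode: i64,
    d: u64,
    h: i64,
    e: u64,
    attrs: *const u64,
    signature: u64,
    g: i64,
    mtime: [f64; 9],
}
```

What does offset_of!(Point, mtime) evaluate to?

80

Meta: @0: crc [4B, align 4] → 4; @4: reserved [1B, align 1] → 5; +3 pad (align 4); @8: size [4B, align 4] → 12; size 12, align 4
@0: offset [8B, align 8] → 8
@8: b [4B, align 4] → 12
@12: a [12B, align 4] → 24
@24: inode [8B, align 8] → 32
@32: d [8B, align 8] → 40
@40: h [8B, align 8] → 48
@48: e [8B, align 8] → 56
@56: attrs [8B, align 8] → 64
@64: signature [8B, align 8] → 72
@72: g [8B, align 8] → 80
@80: mtime [72B, align 8] → 152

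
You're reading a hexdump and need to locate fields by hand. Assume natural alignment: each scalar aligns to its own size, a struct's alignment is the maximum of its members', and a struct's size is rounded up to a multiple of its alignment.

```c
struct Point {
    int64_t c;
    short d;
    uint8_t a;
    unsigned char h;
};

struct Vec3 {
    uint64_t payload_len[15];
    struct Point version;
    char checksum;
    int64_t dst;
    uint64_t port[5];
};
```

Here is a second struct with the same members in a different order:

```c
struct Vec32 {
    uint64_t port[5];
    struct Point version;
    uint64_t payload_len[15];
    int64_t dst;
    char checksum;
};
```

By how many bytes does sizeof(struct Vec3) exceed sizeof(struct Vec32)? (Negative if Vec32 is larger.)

Point: c at 0 (size 8, align 8) → ends 8; d at 8 (size 2, align 2) → ends 10; a at 10 (size 1, align 1) → ends 11; h at 11 (size 1, align 1) → ends 12; tail pad 4 to reach multiple of 8; total 16 bytes, alignment 8
payload_len at 0 (size 120, align 8) → ends 120
version at 120 (size 16, align 8) → ends 136
checksum at 136 (size 1, align 1) → ends 137
pad 7 to align 8 for dst
dst at 144 (size 8, align 8) → ends 152
port at 152 (size 40, align 8) → ends 192
total 192 bytes, alignment 8
— Vec32 —
port at 0 (size 40, align 8) → ends 40
version at 40 (size 16, align 8) → ends 56
payload_len at 56 (size 120, align 8) → ends 176
dst at 176 (size 8, align 8) → ends 184
checksum at 184 (size 1, align 1) → ends 185
tail pad 7 to reach multiple of 8
total 192 bytes, alignment 8
192 − 192 = 0

0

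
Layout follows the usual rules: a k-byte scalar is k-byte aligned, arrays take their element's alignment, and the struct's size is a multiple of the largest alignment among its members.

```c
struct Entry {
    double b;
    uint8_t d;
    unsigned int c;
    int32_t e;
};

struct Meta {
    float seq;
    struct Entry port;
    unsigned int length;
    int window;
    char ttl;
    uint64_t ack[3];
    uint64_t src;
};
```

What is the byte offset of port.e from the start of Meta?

24

Entry: b at 0 (size 8, align 8) → ends 8; d at 8 (size 1, align 1) → ends 9; pad 3 to align 4 for c; c at 12 (size 4, align 4) → ends 16; e at 16 (size 4, align 4) → ends 20; tail pad 4 to reach multiple of 8; total 24 bytes, alignment 8
seq at 0 (size 4, align 4) → ends 4
pad 4 to align 8 for port
port at 8 (size 24, align 8) → ends 32
within Entry: e at 16
8 + 16 = 24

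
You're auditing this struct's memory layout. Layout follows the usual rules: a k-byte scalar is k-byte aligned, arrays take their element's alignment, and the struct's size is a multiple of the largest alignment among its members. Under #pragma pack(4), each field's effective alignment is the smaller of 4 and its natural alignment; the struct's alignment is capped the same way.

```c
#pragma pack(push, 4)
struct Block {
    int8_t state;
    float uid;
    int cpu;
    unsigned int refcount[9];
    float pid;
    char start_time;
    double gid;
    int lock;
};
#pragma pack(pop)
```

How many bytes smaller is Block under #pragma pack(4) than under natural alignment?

4

natural layout:
  @0: state [1B, align 1] → 1
  +3 pad (align 4)
  @4: uid [4B, align 4] → 8
  @8: cpu [4B, align 4] → 12
  @12: refcount [36B, align 4] → 48
  @48: pid [4B, align 4] → 52
  @52: start_time [1B, align 1] → 53
  +3 pad (align 8)
  @56: gid [8B, align 8] → 64
  @64: lock [4B, align 4] → 68
  +4 tail pad (align 8)
  size 72, align 8
packed(4) layout:
  @0: state [1B, align 1] → 1
  +3 pad (align 4)
  @4: uid [4B, align 4] → 8
  @8: cpu [4B, align 4] → 12
  @12: refcount [36B, align 4] → 48
  @48: pid [4B, align 4] → 52
  @52: start_time [1B, align 1] → 53
  +3 pad (align 4)
  @56: gid [8B, align 4] → 64
  @64: lock [4B, align 4] → 68
  size 68, align 4
72 − 68 = 4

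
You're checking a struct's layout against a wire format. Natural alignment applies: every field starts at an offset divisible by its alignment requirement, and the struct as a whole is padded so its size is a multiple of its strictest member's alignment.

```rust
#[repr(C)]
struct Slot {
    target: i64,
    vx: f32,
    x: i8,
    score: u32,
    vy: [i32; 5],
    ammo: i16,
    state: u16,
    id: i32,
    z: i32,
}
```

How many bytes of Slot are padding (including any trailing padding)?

target at 0 (size 8, align 8) → ends 8
vx at 8 (size 4, align 4) → ends 12
x at 12 (size 1, align 1) → ends 13
pad 3 to align 4 for score
score at 16 (size 4, align 4) → ends 20
vy at 20 (size 20, align 4) → ends 40
ammo at 40 (size 2, align 2) → ends 42
state at 42 (size 2, align 2) → ends 44
id at 44 (size 4, align 4) → ends 48
z at 48 (size 4, align 4) → ends 52
tail pad 4 to reach multiple of 8
total 56 bytes, alignment 8
data bytes 49, size 56 → padding 7

7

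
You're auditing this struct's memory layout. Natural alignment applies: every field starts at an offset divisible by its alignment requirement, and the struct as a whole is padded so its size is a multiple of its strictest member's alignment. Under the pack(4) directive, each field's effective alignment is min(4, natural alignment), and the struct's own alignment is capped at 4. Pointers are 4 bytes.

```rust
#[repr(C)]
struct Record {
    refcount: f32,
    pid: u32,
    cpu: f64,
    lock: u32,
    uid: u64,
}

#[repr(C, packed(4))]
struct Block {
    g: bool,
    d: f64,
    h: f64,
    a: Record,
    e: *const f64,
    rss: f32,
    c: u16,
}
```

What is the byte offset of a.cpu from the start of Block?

28

Record: refcount at 0 (size 4, align 4) → ends 4; pid at 4 (size 4, align 4) → ends 8; cpu at 8 (size 8, align 8) → ends 16; lock at 16 (size 4, align 4) → ends 20; pad 4 to align 8 for uid; uid at 24 (size 8, align 8) → ends 32; total 32 bytes, alignment 8
g at 0 (size 1, align 1) → ends 1
pad 3 to align 4 for d
d at 4 (size 8, align 4) → ends 12
h at 12 (size 8, align 4) → ends 20
a at 20 (size 32, align 4) → ends 52
within Record: cpu at 8
20 + 8 = 28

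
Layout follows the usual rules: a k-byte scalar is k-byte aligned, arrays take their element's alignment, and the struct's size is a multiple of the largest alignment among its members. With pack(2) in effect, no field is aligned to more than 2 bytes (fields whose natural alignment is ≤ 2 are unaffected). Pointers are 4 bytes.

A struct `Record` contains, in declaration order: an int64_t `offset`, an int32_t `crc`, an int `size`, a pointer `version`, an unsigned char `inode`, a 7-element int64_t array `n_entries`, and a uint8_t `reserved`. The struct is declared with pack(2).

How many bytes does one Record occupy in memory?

offset at 0 (size 8, align 2) → ends 8
crc at 8 (size 4, align 2) → ends 12
size at 12 (size 4, align 2) → ends 16
version at 16 (size 4, align 2) → ends 20
inode at 20 (size 1, align 1) → ends 21
pad 1 to align 2 for n_entries
n_entries at 22 (size 56, align 2) → ends 78
reserved at 78 (size 1, align 1) → ends 79
tail pad 1 to reach multiple of 2
total 80 bytes, alignment 2

80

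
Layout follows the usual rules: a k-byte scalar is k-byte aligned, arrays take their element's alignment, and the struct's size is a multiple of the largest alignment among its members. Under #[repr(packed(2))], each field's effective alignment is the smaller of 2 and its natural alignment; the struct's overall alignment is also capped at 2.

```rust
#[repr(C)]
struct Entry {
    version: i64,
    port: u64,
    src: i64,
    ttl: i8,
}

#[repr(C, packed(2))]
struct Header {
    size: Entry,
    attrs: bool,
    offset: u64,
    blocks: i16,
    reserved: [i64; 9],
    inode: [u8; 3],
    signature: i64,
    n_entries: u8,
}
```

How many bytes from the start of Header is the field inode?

Entry: version at 0 (size 8, align 8) → ends 8; port at 8 (size 8, align 8) → ends 16; src at 16 (size 8, align 8) → ends 24; ttl at 24 (size 1, align 1) → ends 25; tail pad 7 to reach multiple of 8; total 32 bytes, alignment 8
size at 0 (size 32, align 2) → ends 32
attrs at 32 (size 1, align 1) → ends 33
pad 1 to align 2 for offset
offset at 34 (size 8, align 2) → ends 42
blocks at 42 (size 2, align 2) → ends 44
reserved at 44 (size 72, align 2) → ends 116
inode at 116 (size 3, align 1) → ends 119

116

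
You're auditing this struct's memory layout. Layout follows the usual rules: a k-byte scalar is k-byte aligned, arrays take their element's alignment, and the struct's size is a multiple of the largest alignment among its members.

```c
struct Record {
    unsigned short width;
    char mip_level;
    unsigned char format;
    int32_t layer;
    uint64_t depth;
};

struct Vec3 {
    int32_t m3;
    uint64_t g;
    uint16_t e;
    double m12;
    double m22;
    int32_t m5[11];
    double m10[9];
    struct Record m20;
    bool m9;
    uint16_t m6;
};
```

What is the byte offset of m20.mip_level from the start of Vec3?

Record: width at 0 (size 2, align 2) → ends 2; mip_level at 2 (size 1, align 1) → ends 3; format at 3 (size 1, align 1) → ends 4; layer at 4 (size 4, align 4) → ends 8; depth at 8 (size 8, align 8) → ends 16; total 16 bytes, alignment 8
m3 at 0 (size 4, align 4) → ends 4
pad 4 to align 8 for g
g at 8 (size 8, align 8) → ends 16
e at 16 (size 2, align 2) → ends 18
pad 6 to align 8 for m12
m12 at 24 (size 8, align 8) → ends 32
m22 at 32 (size 8, align 8) → ends 40
m5 at 40 (size 44, align 4) → ends 84
pad 4 to align 8 for m10
m10 at 88 (size 72, align 8) → ends 160
m20 at 160 (size 16, align 8) → ends 176
within Record: mip_level at 2
160 + 2 = 162

162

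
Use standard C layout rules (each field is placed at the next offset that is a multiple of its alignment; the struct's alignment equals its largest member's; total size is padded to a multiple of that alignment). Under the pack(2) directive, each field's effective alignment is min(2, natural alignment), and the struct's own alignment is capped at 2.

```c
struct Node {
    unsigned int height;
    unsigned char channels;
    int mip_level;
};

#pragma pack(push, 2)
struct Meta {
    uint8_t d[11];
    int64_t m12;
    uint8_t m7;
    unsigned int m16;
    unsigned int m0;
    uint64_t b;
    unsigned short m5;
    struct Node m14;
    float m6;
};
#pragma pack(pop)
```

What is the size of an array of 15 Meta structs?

840

Node: @0: height [4B, align 4] → 4; @4: channels [1B, align 1] → 5; +3 pad (align 4); @8: mip_level [4B, align 4] → 12; size 12, align 4
@0: d [11B, align 1] → 11
+1 pad (align 2)
@12: m12 [8B, align 2] → 20
@20: m7 [1B, align 1] → 21
+1 pad (align 2)
@22: m16 [4B, align 2] → 26
@26: m0 [4B, align 2] → 30
@30: b [8B, align 2] → 38
@38: m5 [2B, align 2] → 40
@40: m14 [12B, align 2] → 52
@52: m6 [4B, align 2] → 56
size 56, align 2
array of 15: 15 × 56 = 840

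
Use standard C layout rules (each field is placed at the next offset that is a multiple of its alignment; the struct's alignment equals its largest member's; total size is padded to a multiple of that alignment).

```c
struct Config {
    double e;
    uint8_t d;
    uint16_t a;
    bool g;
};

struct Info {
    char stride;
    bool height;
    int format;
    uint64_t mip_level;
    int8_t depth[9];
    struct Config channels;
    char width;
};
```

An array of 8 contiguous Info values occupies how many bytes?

448

Config: e at 0 (size 8, align 8) → ends 8; d at 8 (size 1, align 1) → ends 9; pad 1 to align 2 for a; a at 10 (size 2, align 2) → ends 12; g at 12 (size 1, align 1) → ends 13; tail pad 3 to reach multiple of 8; total 16 bytes, alignment 8
stride at 0 (size 1, align 1) → ends 1
height at 1 (size 1, align 1) → ends 2
pad 2 to align 4 for format
format at 4 (size 4, align 4) → ends 8
mip_level at 8 (size 8, align 8) → ends 16
depth at 16 (size 9, align 1) → ends 25
pad 7 to align 8 for channels
channels at 32 (size 16, align 8) → ends 48
width at 48 (size 1, align 1) → ends 49
tail pad 7 to reach multiple of 8
total 56 bytes, alignment 8
array of 8: 8 × 56 = 448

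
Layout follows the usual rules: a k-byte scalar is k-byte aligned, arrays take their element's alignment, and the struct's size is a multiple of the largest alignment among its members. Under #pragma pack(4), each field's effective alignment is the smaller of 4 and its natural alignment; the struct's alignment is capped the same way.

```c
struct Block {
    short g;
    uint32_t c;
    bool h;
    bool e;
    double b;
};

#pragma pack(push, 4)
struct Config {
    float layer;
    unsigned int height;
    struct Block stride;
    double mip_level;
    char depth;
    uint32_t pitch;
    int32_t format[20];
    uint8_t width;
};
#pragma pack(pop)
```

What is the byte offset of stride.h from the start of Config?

Block: 0..2  g  (2B, 2-aligned); 2..4  -- padding (2B); 4..8  c  (4B, 4-aligned); 8..9  h  (1B, 1-aligned); 9..10  e  (1B, 1-aligned); 10..16  -- padding (6B); 16..24  b  (8B, 8-aligned); sizeof = 24, alignof = 8
0..4  layer  (4B, 4-aligned)
4..8  height  (4B, 4-aligned)
8..32  stride  (24B, 4-aligned)
within Block: h at 8
8 + 8 = 16

16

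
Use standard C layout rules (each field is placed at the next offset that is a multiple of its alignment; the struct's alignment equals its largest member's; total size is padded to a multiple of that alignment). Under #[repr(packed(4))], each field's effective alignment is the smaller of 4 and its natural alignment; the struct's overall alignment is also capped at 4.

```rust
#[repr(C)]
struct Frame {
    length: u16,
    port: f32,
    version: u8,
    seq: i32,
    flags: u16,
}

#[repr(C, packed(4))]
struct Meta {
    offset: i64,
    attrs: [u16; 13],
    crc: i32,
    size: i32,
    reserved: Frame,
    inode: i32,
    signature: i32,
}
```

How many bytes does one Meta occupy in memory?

72

Frame: 0..2  length  (2B, 2-aligned); 2..4  -- padding (2B); 4..8  port  (4B, 4-aligned); 8..9  version  (1B, 1-aligned); 9..12  -- padding (3B); 12..16  seq  (4B, 4-aligned); 16..18  flags  (2B, 2-aligned); 18..20  -- tail padding (2B); sizeof = 20, alignof = 4
0..8  offset  (8B, 4-aligned)
8..34  attrs  (26B, 2-aligned)
34..36  -- padding (2B)
36..40  crc  (4B, 4-aligned)
40..44  size  (4B, 4-aligned)
44..64  reserved  (20B, 4-aligned)
64..68  inode  (4B, 4-aligned)
68..72  signature  (4B, 4-aligned)
sizeof = 72, alignof = 4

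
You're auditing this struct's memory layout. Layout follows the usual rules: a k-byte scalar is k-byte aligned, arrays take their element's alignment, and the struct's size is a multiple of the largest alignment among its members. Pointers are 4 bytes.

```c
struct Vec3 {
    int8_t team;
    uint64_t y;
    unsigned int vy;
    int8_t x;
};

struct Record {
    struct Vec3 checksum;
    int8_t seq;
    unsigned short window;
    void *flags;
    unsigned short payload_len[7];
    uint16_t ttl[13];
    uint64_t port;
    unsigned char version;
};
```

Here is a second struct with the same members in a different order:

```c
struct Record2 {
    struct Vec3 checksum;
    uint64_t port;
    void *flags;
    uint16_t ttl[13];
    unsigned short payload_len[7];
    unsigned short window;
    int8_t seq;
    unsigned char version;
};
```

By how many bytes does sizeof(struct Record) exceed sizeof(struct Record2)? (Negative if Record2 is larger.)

8

Vec3: @0: team [1B, align 1] → 1; +7 pad (align 8); @8: y [8B, align 8] → 16; @16: vy [4B, align 4] → 20; @20: x [1B, align 1] → 21; +3 tail pad (align 8); size 24, align 8
@0: checksum [24B, align 8] → 24
@24: seq [1B, align 1] → 25
+1 pad (align 2)
@26: window [2B, align 2] → 28
@28: flags [4B, align 4] → 32
@32: payload_len [14B, align 2] → 46
@46: ttl [26B, align 2] → 72
@72: port [8B, align 8] → 80
@80: version [1B, align 1] → 81
+7 tail pad (align 8)
size 88, align 8
— Record2 —
@0: checksum [24B, align 8] → 24
@24: port [8B, align 8] → 32
@32: flags [4B, align 4] → 36
@36: ttl [26B, align 2] → 62
@62: payload_len [14B, align 2] → 76
@76: window [2B, align 2] → 78
@78: seq [1B, align 1] → 79
@79: version [1B, align 1] → 80
size 80, align 8
88 − 80 = 8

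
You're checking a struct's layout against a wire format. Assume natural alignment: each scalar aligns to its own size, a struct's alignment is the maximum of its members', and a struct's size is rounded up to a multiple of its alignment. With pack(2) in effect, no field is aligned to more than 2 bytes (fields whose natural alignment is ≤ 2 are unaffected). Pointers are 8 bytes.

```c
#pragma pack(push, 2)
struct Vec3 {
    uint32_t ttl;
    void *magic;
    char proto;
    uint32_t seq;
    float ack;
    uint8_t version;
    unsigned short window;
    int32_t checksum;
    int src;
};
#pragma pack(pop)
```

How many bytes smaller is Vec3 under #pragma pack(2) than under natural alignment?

6

natural layout:
  @0: ttl [4B, align 4] → 4
  +4 pad (align 8)
  @8: magic [8B, align 8] → 16
  @16: proto [1B, align 1] → 17
  +3 pad (align 4)
  @20: seq [4B, align 4] → 24
  @24: ack [4B, align 4] → 28
  @28: version [1B, align 1] → 29
  +1 pad (align 2)
  @30: window [2B, align 2] → 32
  @32: checksum [4B, align 4] → 36
  @36: src [4B, align 4] → 40
  size 40, align 8
packed(2) layout:
  @0: ttl [4B, align 2] → 4
  @4: magic [8B, align 2] → 12
  @12: proto [1B, align 1] → 13
  +1 pad (align 2)
  @14: seq [4B, align 2] → 18
  @18: ack [4B, align 2] → 22
  @22: version [1B, align 1] → 23
  +1 pad (align 2)
  @24: window [2B, align 2] → 26
  @26: checksum [4B, align 2] → 30
  @30: src [4B, align 2] → 34
  size 34, align 2
40 − 34 = 6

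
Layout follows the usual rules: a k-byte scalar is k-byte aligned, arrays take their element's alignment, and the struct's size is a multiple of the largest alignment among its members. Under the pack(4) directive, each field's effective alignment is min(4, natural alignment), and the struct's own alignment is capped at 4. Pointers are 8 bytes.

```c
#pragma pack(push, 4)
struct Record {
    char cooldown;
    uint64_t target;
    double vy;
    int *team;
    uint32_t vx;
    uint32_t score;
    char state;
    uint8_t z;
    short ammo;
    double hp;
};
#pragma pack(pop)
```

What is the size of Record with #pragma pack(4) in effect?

48

0..1  cooldown  (1B, 1-aligned)
1..4  -- padding (3B)
4..12  target  (8B, 4-aligned)
12..20  vy  (8B, 4-aligned)
20..28  team  (8B, 4-aligned)
28..32  vx  (4B, 4-aligned)
32..36  score  (4B, 4-aligned)
36..37  state  (1B, 1-aligned)
37..38  z  (1B, 1-aligned)
38..40  ammo  (2B, 2-aligned)
40..48  hp  (8B, 4-aligned)
sizeof = 48, alignof = 4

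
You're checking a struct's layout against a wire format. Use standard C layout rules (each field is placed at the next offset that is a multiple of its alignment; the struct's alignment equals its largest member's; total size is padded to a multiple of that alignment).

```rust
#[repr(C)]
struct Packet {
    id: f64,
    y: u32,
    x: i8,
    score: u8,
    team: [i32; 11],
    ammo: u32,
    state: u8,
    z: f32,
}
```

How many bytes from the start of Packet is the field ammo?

id at 0 (size 8, align 8) → ends 8
y at 8 (size 4, align 4) → ends 12
x at 12 (size 1, align 1) → ends 13
score at 13 (size 1, align 1) → ends 14
pad 2 to align 4 for team
team at 16 (size 44, align 4) → ends 60
ammo at 60 (size 4, align 4) → ends 64

60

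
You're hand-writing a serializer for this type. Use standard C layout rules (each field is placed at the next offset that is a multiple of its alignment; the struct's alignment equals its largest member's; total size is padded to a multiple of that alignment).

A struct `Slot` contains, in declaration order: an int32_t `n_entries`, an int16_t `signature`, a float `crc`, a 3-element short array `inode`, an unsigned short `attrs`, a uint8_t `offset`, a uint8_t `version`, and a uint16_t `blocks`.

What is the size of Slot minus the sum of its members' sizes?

n_entries at 0 (size 4, align 4) → ends 4
signature at 4 (size 2, align 2) → ends 6
pad 2 to align 4 for crc
crc at 8 (size 4, align 4) → ends 12
inode at 12 (size 6, align 2) → ends 18
attrs at 18 (size 2, align 2) → ends 20
offset at 20 (size 1, align 1) → ends 21
version at 21 (size 1, align 1) → ends 22
blocks at 22 (size 2, align 2) → ends 24
total 24 bytes, alignment 4
data bytes 22, size 24 → padding 2

2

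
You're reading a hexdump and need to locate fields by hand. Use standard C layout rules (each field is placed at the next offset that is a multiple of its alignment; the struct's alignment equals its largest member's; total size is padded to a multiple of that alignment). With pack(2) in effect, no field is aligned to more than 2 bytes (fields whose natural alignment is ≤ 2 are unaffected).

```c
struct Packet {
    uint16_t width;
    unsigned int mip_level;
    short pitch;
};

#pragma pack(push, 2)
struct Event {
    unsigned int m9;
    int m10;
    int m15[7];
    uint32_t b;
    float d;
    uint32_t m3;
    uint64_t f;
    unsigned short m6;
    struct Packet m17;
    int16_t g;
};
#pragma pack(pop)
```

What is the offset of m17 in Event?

Packet: width at 0 (size 2, align 2) → ends 2; pad 2 to align 4 for mip_level; mip_level at 4 (size 4, align 4) → ends 8; pitch at 8 (size 2, align 2) → ends 10; tail pad 2 to reach multiple of 4; total 12 bytes, alignment 4
m9 at 0 (size 4, align 2) → ends 4
m10 at 4 (size 4, align 2) → ends 8
m15 at 8 (size 28, align 2) → ends 36
b at 36 (size 4, align 2) → ends 40
d at 40 (size 4, align 2) → ends 44
m3 at 44 (size 4, align 2) → ends 48
f at 48 (size 8, align 2) → ends 56
m6 at 56 (size 2, align 2) → ends 58
m17 at 58 (size 12, align 2) → ends 70

58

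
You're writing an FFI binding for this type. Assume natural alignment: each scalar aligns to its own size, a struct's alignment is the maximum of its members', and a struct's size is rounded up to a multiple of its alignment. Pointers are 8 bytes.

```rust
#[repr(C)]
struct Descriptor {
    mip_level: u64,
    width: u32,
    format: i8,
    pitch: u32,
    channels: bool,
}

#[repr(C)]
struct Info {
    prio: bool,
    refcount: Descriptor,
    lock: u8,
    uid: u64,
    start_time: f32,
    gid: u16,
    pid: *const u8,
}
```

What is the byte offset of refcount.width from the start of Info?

Descriptor: 0..8  mip_level  (8B, 8-aligned); 8..12  width  (4B, 4-aligned); 12..13  format  (1B, 1-aligned); 13..16  -- padding (3B); 16..20  pitch  (4B, 4-aligned); 20..21  channels  (1B, 1-aligned); 21..24  -- tail padding (3B); sizeof = 24, alignof = 8
0..1  prio  (1B, 1-aligned)
1..8  -- padding (7B)
8..32  refcount  (24B, 8-aligned)
within Descriptor: width at 8
8 + 8 = 16

16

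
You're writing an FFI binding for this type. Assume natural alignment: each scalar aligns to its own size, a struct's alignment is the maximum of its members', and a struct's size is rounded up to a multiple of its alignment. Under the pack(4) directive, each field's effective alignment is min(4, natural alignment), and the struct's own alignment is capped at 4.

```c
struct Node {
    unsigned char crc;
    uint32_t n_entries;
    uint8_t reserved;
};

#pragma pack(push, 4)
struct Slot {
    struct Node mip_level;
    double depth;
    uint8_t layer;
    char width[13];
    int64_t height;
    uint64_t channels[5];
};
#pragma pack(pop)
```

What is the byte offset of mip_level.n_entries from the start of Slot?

4

Node: @0: crc [1B, align 1] → 1; +3 pad (align 4); @4: n_entries [4B, align 4] → 8; @8: reserved [1B, align 1] → 9; +3 tail pad (align 4); size 12, align 4
@0: mip_level [12B, align 4] → 12
within Node: n_entries at 4
0 + 4 = 4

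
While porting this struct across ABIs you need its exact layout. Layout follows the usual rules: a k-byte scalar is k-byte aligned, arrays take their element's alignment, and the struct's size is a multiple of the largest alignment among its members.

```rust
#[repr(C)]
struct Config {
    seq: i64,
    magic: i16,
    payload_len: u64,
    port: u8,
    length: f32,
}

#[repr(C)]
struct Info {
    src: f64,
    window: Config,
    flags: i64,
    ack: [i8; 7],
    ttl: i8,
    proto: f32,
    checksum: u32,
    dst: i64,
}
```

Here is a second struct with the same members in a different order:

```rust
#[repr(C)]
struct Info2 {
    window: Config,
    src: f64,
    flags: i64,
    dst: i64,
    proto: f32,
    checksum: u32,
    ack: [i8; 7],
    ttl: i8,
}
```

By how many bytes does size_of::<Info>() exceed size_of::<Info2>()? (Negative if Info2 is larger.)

0

Config: @0: seq [8B, align 8] → 8; @8: magic [2B, align 2] → 10; +6 pad (align 8); @16: payload_len [8B, align 8] → 24; @24: port [1B, align 1] → 25; +3 pad (align 4); @28: length [4B, align 4] → 32; size 32, align 8
@0: src [8B, align 8] → 8
@8: window [32B, align 8] → 40
@40: flags [8B, align 8] → 48
@48: ack [7B, align 1] → 55
@55: ttl [1B, align 1] → 56
@56: proto [4B, align 4] → 60
@60: checksum [4B, align 4] → 64
@64: dst [8B, align 8] → 72
size 72, align 8
— Info2 —
@0: window [32B, align 8] → 32
@32: src [8B, align 8] → 40
@40: flags [8B, align 8] → 48
@48: dst [8B, align 8] → 56
@56: proto [4B, align 4] → 60
@60: checksum [4B, align 4] → 64
@64: ack [7B, align 1] → 71
@71: ttl [1B, align 1] → 72
size 72, align 8
72 − 72 = 0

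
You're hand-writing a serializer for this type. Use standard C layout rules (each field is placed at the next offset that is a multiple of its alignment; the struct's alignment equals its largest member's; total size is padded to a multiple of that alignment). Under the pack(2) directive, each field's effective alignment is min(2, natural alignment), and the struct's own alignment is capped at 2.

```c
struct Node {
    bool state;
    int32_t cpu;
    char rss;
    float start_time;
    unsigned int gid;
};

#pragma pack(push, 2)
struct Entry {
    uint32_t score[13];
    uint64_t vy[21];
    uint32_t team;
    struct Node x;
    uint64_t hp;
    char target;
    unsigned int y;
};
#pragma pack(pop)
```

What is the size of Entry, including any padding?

258 bytes

Node: 0..1  state  (1B, 1-aligned); 1..4  -- padding (3B); 4..8  cpu  (4B, 4-aligned); 8..9  rss  (1B, 1-aligned); 9..12  -- padding (3B); 12..16  start_time  (4B, 4-aligned); 16..20  gid  (4B, 4-aligned); sizeof = 20, alignof = 4
0..52  score  (52B, 2-aligned)
52..220  vy  (168B, 2-aligned)
220..224  team  (4B, 2-aligned)
224..244  x  (20B, 2-aligned)
244..252  hp  (8B, 2-aligned)
252..253  target  (1B, 1-aligned)
253..254  -- padding (1B)
254..258  y  (4B, 2-aligned)
sizeof = 258, alignof = 2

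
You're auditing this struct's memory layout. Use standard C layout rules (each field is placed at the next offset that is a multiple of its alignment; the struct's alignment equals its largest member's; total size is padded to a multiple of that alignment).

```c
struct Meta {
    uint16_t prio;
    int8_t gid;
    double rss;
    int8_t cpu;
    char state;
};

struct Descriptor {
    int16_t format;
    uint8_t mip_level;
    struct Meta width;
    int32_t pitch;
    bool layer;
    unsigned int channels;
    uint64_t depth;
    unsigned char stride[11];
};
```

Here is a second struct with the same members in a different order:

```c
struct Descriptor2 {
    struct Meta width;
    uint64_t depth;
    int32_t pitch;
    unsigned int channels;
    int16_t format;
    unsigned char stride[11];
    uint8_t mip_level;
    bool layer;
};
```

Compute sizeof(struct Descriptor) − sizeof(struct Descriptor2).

Meta: 0..2  prio  (2B, 2-aligned); 2..3  gid  (1B, 1-aligned); 3..8  -- padding (5B); 8..16  rss  (8B, 8-aligned); 16..17  cpu  (1B, 1-aligned); 17..18  state  (1B, 1-aligned); 18..24  -- tail padding (6B); sizeof = 24, alignof = 8
0..2  format  (2B, 2-aligned)
2..3  mip_level  (1B, 1-aligned)
3..8  -- padding (5B)
8..32  width  (24B, 8-aligned)
32..36  pitch  (4B, 4-aligned)
36..37  layer  (1B, 1-aligned)
37..40  -- padding (3B)
40..44  channels  (4B, 4-aligned)
44..48  -- padding (4B)
48..56  depth  (8B, 8-aligned)
56..67  stride  (11B, 1-aligned)
67..72  -- tail padding (5B)
sizeof = 72, alignof = 8
— Descriptor2 —
0..24  width  (24B, 8-aligned)
24..32  depth  (8B, 8-aligned)
32..36  pitch  (4B, 4-aligned)
36..40  channels  (4B, 4-aligned)
40..42  format  (2B, 2-aligned)
42..53  stride  (11B, 1-aligned)
53..54  mip_level  (1B, 1-aligned)
54..55  layer  (1B, 1-aligned)
55..56  -- tail padding (1B)
sizeof = 56, alignof = 8
72 − 56 = 16

16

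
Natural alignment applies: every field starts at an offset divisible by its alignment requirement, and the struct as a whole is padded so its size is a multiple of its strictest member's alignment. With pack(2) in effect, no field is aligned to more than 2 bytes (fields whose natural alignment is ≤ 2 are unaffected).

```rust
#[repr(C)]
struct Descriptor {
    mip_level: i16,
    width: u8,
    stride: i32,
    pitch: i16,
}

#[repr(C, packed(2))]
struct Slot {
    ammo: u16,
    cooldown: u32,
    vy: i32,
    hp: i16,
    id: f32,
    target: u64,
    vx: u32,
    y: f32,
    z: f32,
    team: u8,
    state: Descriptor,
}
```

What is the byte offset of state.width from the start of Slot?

Descriptor: mip_level at 0 (size 2, align 2) → ends 2; width at 2 (size 1, align 1) → ends 3; pad 1 to align 4 for stride; stride at 4 (size 4, align 4) → ends 8; pitch at 8 (size 2, align 2) → ends 10; tail pad 2 to reach multiple of 4; total 12 bytes, alignment 4
ammo at 0 (size 2, align 2) → ends 2
cooldown at 2 (size 4, align 2) → ends 6
vy at 6 (size 4, align 2) → ends 10
hp at 10 (size 2, align 2) → ends 12
id at 12 (size 4, align 2) → ends 16
target at 16 (size 8, align 2) → ends 24
vx at 24 (size 4, align 2) → ends 28
y at 28 (size 4, align 2) → ends 32
z at 32 (size 4, align 2) → ends 36
team at 36 (size 1, align 1) → ends 37
pad 1 to align 2 for state
state at 38 (size 12, align 2) → ends 50
within Descriptor: width at 2
38 + 2 = 40

40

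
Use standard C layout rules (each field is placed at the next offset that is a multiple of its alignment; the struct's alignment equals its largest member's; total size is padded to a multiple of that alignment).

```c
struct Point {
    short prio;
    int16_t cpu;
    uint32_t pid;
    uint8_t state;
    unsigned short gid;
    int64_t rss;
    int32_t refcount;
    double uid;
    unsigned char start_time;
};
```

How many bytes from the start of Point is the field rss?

@0: prio [2B, align 2] → 2
@2: cpu [2B, align 2] → 4
@4: pid [4B, align 4] → 8
@8: state [1B, align 1] → 9
+1 pad (align 2)
@10: gid [2B, align 2] → 12
+4 pad (align 8)
@16: rss [8B, align 8] → 24

16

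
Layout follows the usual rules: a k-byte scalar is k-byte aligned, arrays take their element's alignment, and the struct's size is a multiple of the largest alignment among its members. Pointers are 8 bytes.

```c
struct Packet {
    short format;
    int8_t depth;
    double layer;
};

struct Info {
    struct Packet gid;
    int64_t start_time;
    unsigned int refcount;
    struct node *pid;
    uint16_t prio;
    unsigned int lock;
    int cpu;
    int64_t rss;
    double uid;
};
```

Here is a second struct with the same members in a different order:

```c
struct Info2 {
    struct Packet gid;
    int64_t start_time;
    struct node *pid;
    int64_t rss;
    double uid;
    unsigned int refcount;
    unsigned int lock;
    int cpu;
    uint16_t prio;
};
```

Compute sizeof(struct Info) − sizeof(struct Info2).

Packet: 0..2  format  (2B, 2-aligned); 2..3  depth  (1B, 1-aligned); 3..8  -- padding (5B); 8..16  layer  (8B, 8-aligned); sizeof = 16, alignof = 8
0..16  gid  (16B, 8-aligned)
16..24  start_time  (8B, 8-aligned)
24..28  refcount  (4B, 4-aligned)
28..32  -- padding (4B)
32..40  pid  (8B, 8-aligned)
40..42  prio  (2B, 2-aligned)
42..44  -- padding (2B)
44..48  lock  (4B, 4-aligned)
48..52  cpu  (4B, 4-aligned)
52..56  -- padding (4B)
56..64  rss  (8B, 8-aligned)
64..72  uid  (8B, 8-aligned)
sizeof = 72, alignof = 8
— Info2 —
0..16  gid  (16B, 8-aligned)
16..24  start_time  (8B, 8-aligned)
24..32  pid  (8B, 8-aligned)
32..40  rss  (8B, 8-aligned)
40..48  uid  (8B, 8-aligned)
48..52  refcount  (4B, 4-aligned)
52..56  lock  (4B, 4-aligned)
56..60  cpu  (4B, 4-aligned)
60..62  prio  (2B, 2-aligned)
62..64  -- tail padding (2B)
sizeof = 64, alignof = 8
72 − 64 = 8

8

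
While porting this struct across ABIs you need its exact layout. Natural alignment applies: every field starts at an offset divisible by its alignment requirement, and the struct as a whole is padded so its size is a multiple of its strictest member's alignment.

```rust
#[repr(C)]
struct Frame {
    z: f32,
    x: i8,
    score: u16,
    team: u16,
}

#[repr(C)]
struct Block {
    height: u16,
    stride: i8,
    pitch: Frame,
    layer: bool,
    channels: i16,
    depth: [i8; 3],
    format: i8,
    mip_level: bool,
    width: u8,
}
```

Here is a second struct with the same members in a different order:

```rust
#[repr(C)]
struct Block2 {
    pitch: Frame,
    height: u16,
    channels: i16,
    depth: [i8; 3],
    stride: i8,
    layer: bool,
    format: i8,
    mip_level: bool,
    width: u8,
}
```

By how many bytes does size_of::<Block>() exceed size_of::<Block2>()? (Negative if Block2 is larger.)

4

Frame: z at 0 (size 4, align 4) → ends 4; x at 4 (size 1, align 1) → ends 5; pad 1 to align 2 for score; score at 6 (size 2, align 2) → ends 8; team at 8 (size 2, align 2) → ends 10; tail pad 2 to reach multiple of 4; total 12 bytes, alignment 4
height at 0 (size 2, align 2) → ends 2
stride at 2 (size 1, align 1) → ends 3
pad 1 to align 4 for pitch
pitch at 4 (size 12, align 4) → ends 16
layer at 16 (size 1, align 1) → ends 17
pad 1 to align 2 for channels
channels at 18 (size 2, align 2) → ends 20
depth at 20 (size 3, align 1) → ends 23
format at 23 (size 1, align 1) → ends 24
mip_level at 24 (size 1, align 1) → ends 25
width at 25 (size 1, align 1) → ends 26
tail pad 2 to reach multiple of 4
total 28 bytes, alignment 4
— Block2 —
pitch at 0 (size 12, align 4) → ends 12
height at 12 (size 2, align 2) → ends 14
channels at 14 (size 2, align 2) → ends 16
depth at 16 (size 3, align 1) → ends 19
stride at 19 (size 1, align 1) → ends 20
layer at 20 (size 1, align 1) → ends 21
format at 21 (size 1, align 1) → ends 22
mip_level at 22 (size 1, align 1) → ends 23
width at 23 (size 1, align 1) → ends 24
total 24 bytes, alignment 4
28 − 24 = 4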